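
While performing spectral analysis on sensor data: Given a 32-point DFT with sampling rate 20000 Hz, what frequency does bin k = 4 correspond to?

The frequency of DFT bin k is: f_k = k * f_s / N
f_4 = 4 * 20000 / 32 = 2500 Hz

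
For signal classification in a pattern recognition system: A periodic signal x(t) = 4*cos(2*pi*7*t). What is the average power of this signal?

Average power of A*cos(wt) is A^2/2.
P = 4^2 / 2 = 16/2 = 8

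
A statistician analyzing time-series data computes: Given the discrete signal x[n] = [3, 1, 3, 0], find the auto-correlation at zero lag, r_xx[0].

The auto-correlation at zero lag r_xx[0] equals the signal energy.
r_xx[0] = sum of x[n]^2 = 3^2 + 1^2 + 3^2 + 0^2
= 9 + 1 + 9 + 0 = 19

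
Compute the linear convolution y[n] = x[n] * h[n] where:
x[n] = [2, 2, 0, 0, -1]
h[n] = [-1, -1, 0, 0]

y[n] = sum_k x[k]*h[n-k]. Output length = len(x) + len(h) - 1 = 5 + 4 - 1 = 8.
y[0] = 2*-1 = -2
y[1] = 2*-1 + 2*-1 = -4
y[2] = 0*-1 + 2*-1 + 2*0 = -2
y[3] = 0*-1 + 0*-1 + 2*0 + 2*0 = 0
y[4] = -1*-1 + 0*-1 + 0*0 + 2*0 = 1
y[5] = -1*-1 + 0*0 + 0*0 = 1
y[6] = -1*0 + 0*0 = 0
y[7] = -1*0 = 0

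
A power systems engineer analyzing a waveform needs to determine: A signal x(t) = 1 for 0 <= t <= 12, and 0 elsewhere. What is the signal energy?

Energy = integral of |x(t)|^2 dt over the signal duration
= 1^2 * 12 = 1 * 12 = 12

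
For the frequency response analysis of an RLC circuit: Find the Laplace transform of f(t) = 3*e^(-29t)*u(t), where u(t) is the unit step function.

Standard Laplace transform pair:
e^(-at)*u(t) <-> 1/(s+a)
With a = 29: L{3*e^(-29t)*u(t)} = 3/(s+29), ROC: Re(s) > -29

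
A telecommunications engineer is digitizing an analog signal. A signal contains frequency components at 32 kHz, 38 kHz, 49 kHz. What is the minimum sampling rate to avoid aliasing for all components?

The highest frequency component is f_max = 49 kHz.
Nyquist rate = 2 * f_max = 2 * 49 kHz = 98 kHz.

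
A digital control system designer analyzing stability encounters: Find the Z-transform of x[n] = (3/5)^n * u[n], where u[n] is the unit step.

The Z-transform of a^n * u[n] is z/(z-a) for |z| > |a|.
Here a = 3/5, so X(z) = z/(z - (3/5)) = 5z/(5z - 3)
ROC: |z| > 3/5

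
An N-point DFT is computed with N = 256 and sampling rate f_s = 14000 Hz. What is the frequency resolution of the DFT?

DFT frequency resolution = f_s / N
= 14000 / 256 = 875/16 Hz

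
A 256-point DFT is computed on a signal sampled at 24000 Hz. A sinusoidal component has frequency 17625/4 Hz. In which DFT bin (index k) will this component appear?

DFT frequency resolution = f_s/N = 24000/256 = 375/4 Hz
Bin index k = f_signal / resolution = 17625/4 / 375/4 = 47
The signal frequency 17625/4 Hz falls in DFT bin k = 47.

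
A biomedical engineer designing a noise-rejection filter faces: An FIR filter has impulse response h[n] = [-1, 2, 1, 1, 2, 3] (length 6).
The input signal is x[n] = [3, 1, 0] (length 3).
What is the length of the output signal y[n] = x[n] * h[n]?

For linear convolution, the output length is:
len(y) = len(x) + len(h) - 1 = 3 + 6 - 1 = 8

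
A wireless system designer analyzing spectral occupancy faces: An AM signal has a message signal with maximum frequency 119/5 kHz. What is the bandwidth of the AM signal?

In AM (double-sideband), the bandwidth is twice the message frequency.
BW = 2 * f_m = 2 * 119/5 kHz = 238/5 kHz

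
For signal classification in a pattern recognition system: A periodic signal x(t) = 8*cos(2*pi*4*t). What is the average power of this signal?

Average power of A*cos(wt) is A^2/2.
P = 8^2 / 2 = 64/2 = 32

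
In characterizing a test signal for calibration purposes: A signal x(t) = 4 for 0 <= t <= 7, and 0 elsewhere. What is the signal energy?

Energy = integral of |x(t)|^2 dt over the signal duration
= 4^2 * 7 = 16 * 7 = 112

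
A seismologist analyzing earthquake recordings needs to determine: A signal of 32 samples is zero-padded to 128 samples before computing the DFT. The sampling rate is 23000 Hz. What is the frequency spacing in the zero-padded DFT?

Original DFT: N = 32, resolution = f_s/N = 23000/32 = 2875/4 Hz
Zero-padded DFT: N = 128, resolution = f_s/N = 23000/128 = 2875/16 Hz
Zero-padding interpolates the spectrum (finer frequency grid)
but does NOT improve the true spectral resolution (ability to resolve close frequencies).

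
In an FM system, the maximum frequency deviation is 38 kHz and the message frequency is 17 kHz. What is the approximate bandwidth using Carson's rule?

Carson's rule: BW = 2*(delta_f + f_m)
= 2*(38 + 17) kHz = 110 kHz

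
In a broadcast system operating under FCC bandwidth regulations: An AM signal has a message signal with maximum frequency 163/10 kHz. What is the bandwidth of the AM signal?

In AM (double-sideband), the bandwidth is twice the message frequency.
BW = 2 * f_m = 2 * 163/10 kHz = 163/5 kHz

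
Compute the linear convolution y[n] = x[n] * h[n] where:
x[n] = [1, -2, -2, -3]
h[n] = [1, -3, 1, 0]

y[n] = sum_k x[k]*h[n-k]. Output length = len(x) + len(h) - 1 = 4 + 4 - 1 = 7.
y[0] = 1*1 = 1
y[1] = -2*1 + 1*-3 = -5
y[2] = -2*1 + -2*-3 + 1*1 = 5
y[3] = -3*1 + -2*-3 + -2*1 + 1*0 = 1
y[4] = -3*-3 + -2*1 + -2*0 = 7
y[5] = -3*1 + -2*0 = -3
y[6] = -3*0 = 0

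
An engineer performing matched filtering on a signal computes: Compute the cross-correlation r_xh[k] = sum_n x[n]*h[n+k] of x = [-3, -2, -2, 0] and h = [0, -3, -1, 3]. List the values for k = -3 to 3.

Both sequences indexed from 0 and zero outside their support.
Lags with overlap: k = -3 to 3.
  r_xh[-3] = x[3]*h[0] = 0
  r_xh[-2] = x[2]*h[0] + x[3]*h[1] = 0
  r_xh[-1] = x[1]*h[0] + x[2]*h[1] + x[3]*h[2] = 6
  r_xh[0] = x[0]*h[0] + x[1]*h[1] + x[2]*h[2] + x[3]*h[3] = 8
  r_xh[1] = x[0]*h[1] + x[1]*h[2] + x[2]*h[3] = 5
  r_xh[2] = x[0]*h[2] + x[1]*h[3] = -3
  r_xh[3] = x[0]*h[3] = -9
r_xh = [0, 0, 6, 8, 5, -3, -9] (for k = -3, ..., 3)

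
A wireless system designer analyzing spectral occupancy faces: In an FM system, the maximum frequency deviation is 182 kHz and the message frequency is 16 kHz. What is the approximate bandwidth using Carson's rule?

Carson's rule: BW = 2*(delta_f + f_m)
= 2*(182 + 16) kHz = 396 kHz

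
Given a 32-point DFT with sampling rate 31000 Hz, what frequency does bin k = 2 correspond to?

The frequency of DFT bin k is: f_k = k * f_s / N
f_2 = 2 * 31000 / 32 = 3875/2 Hz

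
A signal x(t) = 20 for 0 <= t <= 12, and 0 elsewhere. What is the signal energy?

Energy = integral of |x(t)|^2 dt over the signal duration
= 20^2 * 12 = 400 * 12 = 4800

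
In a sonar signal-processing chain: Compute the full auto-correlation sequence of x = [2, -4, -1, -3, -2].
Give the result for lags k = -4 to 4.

r_xx[k] = sum_m x[m]*x[m+k], indexed from 0, for k = -4 to 4:
  r_xx[-4] = x[4]*x[0] = -4
  r_xx[-3] = x[3]*x[0] + x[4]*x[1] = 2
  r_xx[-2] = x[2]*x[0] + x[3]*x[1] + x[4]*x[2] = 12
  r_xx[-1] = x[1]*x[0] + x[2]*x[1] + x[3]*x[2] + x[4]*x[3] = 5
  r_xx[0] = x[0]*x[0] + x[1]*x[1] + x[2]*x[2] + x[3]*x[3] + x[4]*x[4] = 34
  r_xx[1] = x[0]*x[1] + x[1]*x[2] + x[2]*x[3] + x[3]*x[4] = 5
  r_xx[2] = x[0]*x[2] + x[1]*x[3] + x[2]*x[4] = 12
  r_xx[3] = x[0]*x[3] + x[1]*x[4] = 2
  r_xx[4] = x[0]*x[4] = -4
r_xx = [-4, 2, 12, 5, 34, 5, 12, 2, -4]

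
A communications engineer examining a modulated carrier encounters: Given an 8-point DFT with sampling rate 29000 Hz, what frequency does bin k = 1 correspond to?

The frequency of DFT bin k is: f_k = k * f_s / N
f_1 = 1 * 29000 / 8 = 3625 Hz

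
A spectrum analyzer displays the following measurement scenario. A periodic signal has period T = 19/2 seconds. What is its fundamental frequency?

The fundamental frequency is the reciprocal of the period.
f = 1/T = 1/(19/2) = 2/19 Hz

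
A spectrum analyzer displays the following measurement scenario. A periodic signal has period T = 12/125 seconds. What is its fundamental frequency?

The fundamental frequency is the reciprocal of the period.
f = 1/T = 1/(12/125) = 125/12 Hz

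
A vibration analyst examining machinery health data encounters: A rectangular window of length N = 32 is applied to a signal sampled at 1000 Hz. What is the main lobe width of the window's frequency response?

For a rectangular window of length N,
the main lobe width in frequency is 2*f_s/N.
= 2*1000/32 = 125/2 Hz
This determines the minimum frequency separation for resolving two sinusoids.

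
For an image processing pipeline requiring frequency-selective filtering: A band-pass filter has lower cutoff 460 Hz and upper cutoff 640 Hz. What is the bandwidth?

Bandwidth = f_high - f_low
= 640 Hz - 460 Hz = 180 Hz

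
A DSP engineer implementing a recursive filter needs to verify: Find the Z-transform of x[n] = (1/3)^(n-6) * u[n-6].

Time-shifting property: if X(z) = Z{x[n]}, then Z{x[n-d]} = z^(-d) * X(z)
X(z) = z/(z - 1/3) for x[n] = (1/3)^n * u[n]
Z{x[n-6]} = z^(-6) * z/(z - 1/3) = z^(-5)/(z - 1/3)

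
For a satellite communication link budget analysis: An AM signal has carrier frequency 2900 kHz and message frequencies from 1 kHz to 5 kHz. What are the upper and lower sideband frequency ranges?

Upper sideband (USB) = fc + [fm_low, fm_high] = 2900 + [1, 5] = [2901, 2905] kHz
Lower sideband (LSB) = fc - [fm_high, fm_low] = 2900 - [5, 1] = [2895, 2899] kHz
Total occupied spectrum: 2895 kHz to 2905 kHz (plus carrier at 2900 kHz)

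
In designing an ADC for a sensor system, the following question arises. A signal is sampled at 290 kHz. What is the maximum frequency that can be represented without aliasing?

The maximum frequency that can be represented without aliasing
is the Nyquist frequency: f_max = f_s / 2 = 290 kHz / 2 = 145 kHz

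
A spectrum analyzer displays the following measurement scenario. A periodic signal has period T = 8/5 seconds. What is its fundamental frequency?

The fundamental frequency is the reciprocal of the period.
f = 1/T = 1/(8/5) = 5/8 Hz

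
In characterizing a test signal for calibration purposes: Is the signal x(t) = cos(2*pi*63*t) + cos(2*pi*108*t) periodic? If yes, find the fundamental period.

f1 = 63 Hz, f2 = 108 Hz
Period T1 = 1/63, T2 = 1/108
Ratio T1/T2 = 108/63, which is rational.
The signal is periodic with fundamental period T = 1/GCD(63,108) = 1/9 s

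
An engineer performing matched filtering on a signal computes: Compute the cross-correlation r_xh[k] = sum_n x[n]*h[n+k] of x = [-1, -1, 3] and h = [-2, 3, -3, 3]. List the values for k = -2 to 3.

Both sequences indexed from 0 and zero outside their support.
Lags with overlap: k = -2 to 3.
  r_xh[-2] = x[2]*h[0] = -6
  r_xh[-1] = x[1]*h[0] + x[2]*h[1] = 11
  r_xh[0] = x[0]*h[0] + x[1]*h[1] + x[2]*h[2] = -10
  r_xh[1] = x[0]*h[1] + x[1]*h[2] + x[2]*h[3] = 9
  r_xh[2] = x[0]*h[2] + x[1]*h[3] = 0
  r_xh[3] = x[0]*h[3] = -3
r_xh = [-6, 11, -10, 9, 0, -3] (for k = -2, ..., 3)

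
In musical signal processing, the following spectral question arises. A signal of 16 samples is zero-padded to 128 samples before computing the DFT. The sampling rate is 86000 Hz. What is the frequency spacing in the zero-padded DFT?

Original DFT: N = 16, resolution = f_s/N = 86000/16 = 5375 Hz
Zero-padded DFT: N = 128, resolution = f_s/N = 86000/128 = 5375/8 Hz
Zero-padding interpolates the spectrum (finer frequency grid)
but does NOT improve the true spectral resolution (ability to resolve close frequencies).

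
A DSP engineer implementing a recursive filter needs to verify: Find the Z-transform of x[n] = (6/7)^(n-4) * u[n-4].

Time-shifting property: if X(z) = Z{x[n]}, then Z{x[n-d]} = z^(-d) * X(z)
X(z) = z/(z - 6/7) for x[n] = (6/7)^n * u[n]
Z{x[n-4]} = z^(-4) * z/(z - 6/7) = z^(-3)/(z - 6/7)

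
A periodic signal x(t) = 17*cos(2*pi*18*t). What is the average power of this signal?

Average power of A*cos(wt) is A^2/2.
P = 17^2 / 2 = 289/2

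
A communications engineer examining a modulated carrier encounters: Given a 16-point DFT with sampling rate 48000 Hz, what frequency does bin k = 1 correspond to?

The frequency of DFT bin k is: f_k = k * f_s / N
f_1 = 1 * 48000 / 16 = 3000 Hz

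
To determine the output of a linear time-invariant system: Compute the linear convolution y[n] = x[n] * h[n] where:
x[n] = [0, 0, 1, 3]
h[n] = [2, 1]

y[n] = sum_k x[k]*h[n-k]. Output length = len(x) + len(h) - 1 = 4 + 2 - 1 = 5.
y[0] = 0*2 = 0
y[1] = 0*2 + 0*1 = 0
y[2] = 1*2 + 0*1 = 2
y[3] = 3*2 + 1*1 = 7
y[4] = 3*1 = 3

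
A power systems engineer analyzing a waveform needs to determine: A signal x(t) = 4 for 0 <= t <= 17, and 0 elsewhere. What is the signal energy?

Energy = integral of |x(t)|^2 dt over the signal duration
= 4^2 * 17 = 16 * 17 = 272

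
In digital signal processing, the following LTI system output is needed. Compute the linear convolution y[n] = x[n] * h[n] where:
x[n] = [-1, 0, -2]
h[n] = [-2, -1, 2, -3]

y[n] = sum_k x[k]*h[n-k]. Output length = len(x) + len(h) - 1 = 3 + 4 - 1 = 6.
y[0] = -1*-2 = 2
y[1] = 0*-2 + -1*-1 = 1
y[2] = -2*-2 + 0*-1 + -1*2 = 2
y[3] = -2*-1 + 0*2 + -1*-3 = 5
y[4] = -2*2 + 0*-3 = -4
y[5] = -2*-3 = 6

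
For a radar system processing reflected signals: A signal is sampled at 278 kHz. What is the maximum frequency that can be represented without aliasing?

The maximum frequency that can be represented without aliasing
is the Nyquist frequency: f_max = f_s / 2 = 278 kHz / 2 = 139 kHz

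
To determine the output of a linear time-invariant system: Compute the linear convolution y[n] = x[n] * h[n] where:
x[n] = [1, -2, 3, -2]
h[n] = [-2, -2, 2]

y[n] = sum_k x[k]*h[n-k]. Output length = len(x) + len(h) - 1 = 4 + 3 - 1 = 6.
y[0] = 1*-2 = -2
y[1] = -2*-2 + 1*-2 = 2
y[2] = 3*-2 + -2*-2 + 1*2 = 0
y[3] = -2*-2 + 3*-2 + -2*2 = -6
y[4] = -2*-2 + 3*2 = 10
y[5] = -2*2 = -4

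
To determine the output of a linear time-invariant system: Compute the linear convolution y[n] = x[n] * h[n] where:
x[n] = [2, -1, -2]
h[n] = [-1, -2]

y[n] = sum_k x[k]*h[n-k]. Output length = len(x) + len(h) - 1 = 3 + 2 - 1 = 4.
y[0] = 2*-1 = -2
y[1] = -1*-1 + 2*-2 = -3
y[2] = -2*-1 + -1*-2 = 4
y[3] = -2*-2 = 4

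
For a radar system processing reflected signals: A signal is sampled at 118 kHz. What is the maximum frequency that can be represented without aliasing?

The maximum frequency that can be represented without aliasing
is the Nyquist frequency: f_max = f_s / 2 = 118 kHz / 2 = 59 kHz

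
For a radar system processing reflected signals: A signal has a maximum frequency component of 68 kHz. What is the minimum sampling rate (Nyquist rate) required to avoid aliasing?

By the Nyquist-Shannon sampling theorem,
the minimum sampling rate (Nyquist rate) must be at least 2 * f_max.
Nyquist rate = 2 * 68 kHz = 136 kHz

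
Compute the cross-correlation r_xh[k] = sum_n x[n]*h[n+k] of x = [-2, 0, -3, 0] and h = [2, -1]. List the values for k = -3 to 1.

Both sequences indexed from 0 and zero outside their support.
Lags with overlap: k = -3 to 1.
  r_xh[-3] = x[3]*h[0] = 0
  r_xh[-2] = x[2]*h[0] + x[3]*h[1] = -6
  r_xh[-1] = x[1]*h[0] + x[2]*h[1] = 3
  r_xh[0] = x[0]*h[0] + x[1]*h[1] = -4
  r_xh[1] = x[0]*h[1] = 2
r_xh = [0, -6, 3, -4, 2] (for k = -3, ..., 1)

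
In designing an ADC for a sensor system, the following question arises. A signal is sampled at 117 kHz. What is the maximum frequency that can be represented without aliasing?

The maximum frequency that can be represented without aliasing
is the Nyquist frequency: f_max = f_s / 2 = 117 kHz / 2 = 117/2 kHz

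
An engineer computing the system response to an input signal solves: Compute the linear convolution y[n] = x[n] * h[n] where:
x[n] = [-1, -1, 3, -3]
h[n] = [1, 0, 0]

y[n] = sum_k x[k]*h[n-k]. Output length = len(x) + len(h) - 1 = 4 + 3 - 1 = 6.
y[0] = -1*1 = -1
y[1] = -1*1 + -1*0 = -1
y[2] = 3*1 + -1*0 + -1*0 = 3
y[3] = -3*1 + 3*0 + -1*0 = -3
y[4] = -3*0 + 3*0 = 0
y[5] = -3*0 = 0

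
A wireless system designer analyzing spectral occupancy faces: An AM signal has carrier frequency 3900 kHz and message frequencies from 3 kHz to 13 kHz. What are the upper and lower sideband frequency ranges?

Upper sideband (USB) = fc + [fm_low, fm_high] = 3900 + [3, 13] = [3903, 3913] kHz
Lower sideband (LSB) = fc - [fm_high, fm_low] = 3900 - [13, 3] = [3887, 3897] kHz
Total occupied spectrum: 3887 kHz to 3913 kHz (plus carrier at 3900 kHz)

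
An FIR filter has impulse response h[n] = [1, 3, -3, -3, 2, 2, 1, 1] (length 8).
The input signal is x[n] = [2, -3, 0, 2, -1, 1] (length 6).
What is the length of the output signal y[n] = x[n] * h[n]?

For linear convolution, the output length is:
len(y) = len(x) + len(h) - 1 = 6 + 8 - 1 = 13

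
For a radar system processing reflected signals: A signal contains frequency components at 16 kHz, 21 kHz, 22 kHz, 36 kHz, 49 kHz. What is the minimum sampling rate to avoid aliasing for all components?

The highest frequency component is f_max = 49 kHz.
Nyquist rate = 2 * f_max = 2 * 49 kHz = 98 kHz.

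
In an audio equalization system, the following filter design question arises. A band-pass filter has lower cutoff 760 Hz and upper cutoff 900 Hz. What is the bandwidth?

Bandwidth = f_high - f_low
= 900 Hz - 760 Hz = 140 Hz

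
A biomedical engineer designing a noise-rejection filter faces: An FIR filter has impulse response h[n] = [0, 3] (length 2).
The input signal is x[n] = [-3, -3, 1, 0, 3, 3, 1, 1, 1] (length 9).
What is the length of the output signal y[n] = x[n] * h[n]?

For linear convolution, the output length is:
len(y) = len(x) + len(h) - 1 = 9 + 2 - 1 = 10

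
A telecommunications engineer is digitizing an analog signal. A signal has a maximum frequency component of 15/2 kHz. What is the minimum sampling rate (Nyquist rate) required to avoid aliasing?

By the Nyquist-Shannon sampling theorem,
the minimum sampling rate (Nyquist rate) must be at least 2 * f_max.
Nyquist rate = 2 * 15/2 kHz = 15 kHz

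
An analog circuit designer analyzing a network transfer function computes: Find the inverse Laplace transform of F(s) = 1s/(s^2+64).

Standard pair: s/(s^2+w^2) <-> cos(wt)*u(t)
With k=1, w=8: f(t) = cos(8t)*u(t)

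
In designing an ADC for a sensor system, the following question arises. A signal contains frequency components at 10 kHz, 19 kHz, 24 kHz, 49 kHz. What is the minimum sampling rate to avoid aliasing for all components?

The highest frequency component is f_max = 49 kHz.
Nyquist rate = 2 * f_max = 2 * 49 kHz = 98 kHz.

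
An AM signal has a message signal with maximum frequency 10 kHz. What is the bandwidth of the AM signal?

In AM (double-sideband), the bandwidth is twice the message frequency.
BW = 2 * f_m = 2 * 10 kHz = 20 kHz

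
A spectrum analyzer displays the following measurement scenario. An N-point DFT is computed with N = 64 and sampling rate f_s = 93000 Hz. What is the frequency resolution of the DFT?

DFT frequency resolution = f_s / N
= 93000 / 64 = 11625/8 Hz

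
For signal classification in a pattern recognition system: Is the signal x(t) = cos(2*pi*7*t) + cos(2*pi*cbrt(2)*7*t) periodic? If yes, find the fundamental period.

f1 = 7 Hz, f2 = 7*cbrt(2) Hz
Ratio f2/f1 = cbrt(2), which is irrational.
Since the frequency ratio is irrational, no common period exists.
The signal is not periodic.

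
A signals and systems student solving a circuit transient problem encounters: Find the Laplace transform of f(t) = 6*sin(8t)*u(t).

Standard pair: sin(wt)*u(t) <-> w/(s^2+w^2)
With w = 8: L{6*sin(8t)*u(t)} = 48/(s^2+64)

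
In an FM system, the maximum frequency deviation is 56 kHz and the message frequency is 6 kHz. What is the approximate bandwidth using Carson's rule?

Carson's rule: BW = 2*(delta_f + f_m)
= 2*(56 + 6) kHz = 124 kHz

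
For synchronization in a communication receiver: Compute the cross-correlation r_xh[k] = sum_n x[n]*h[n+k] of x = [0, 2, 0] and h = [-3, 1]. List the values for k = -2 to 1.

Both sequences indexed from 0 and zero outside their support.
Lags with overlap: k = -2 to 1.
  r_xh[-2] = x[2]*h[0] = 0
  r_xh[-1] = x[1]*h[0] + x[2]*h[1] = -6
  r_xh[0] = x[0]*h[0] + x[1]*h[1] = 2
  r_xh[1] = x[0]*h[1] = 0
r_xh = [0, -6, 2, 0] (for k = -2, ..., 1)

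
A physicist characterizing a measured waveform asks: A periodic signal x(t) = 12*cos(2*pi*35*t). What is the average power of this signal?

Average power of A*cos(wt) is A^2/2.
P = 12^2 / 2 = 144/2 = 72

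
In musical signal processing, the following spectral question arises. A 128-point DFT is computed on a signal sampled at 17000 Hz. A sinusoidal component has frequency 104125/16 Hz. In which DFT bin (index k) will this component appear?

DFT frequency resolution = f_s/N = 17000/128 = 2125/16 Hz
Bin index k = f_signal / resolution = 104125/16 / 2125/16 = 49
The signal frequency 104125/16 Hz falls in DFT bin k = 49.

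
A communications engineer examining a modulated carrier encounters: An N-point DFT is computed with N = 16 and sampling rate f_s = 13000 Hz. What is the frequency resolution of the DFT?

DFT frequency resolution = f_s / N
= 13000 / 16 = 1625/2 Hz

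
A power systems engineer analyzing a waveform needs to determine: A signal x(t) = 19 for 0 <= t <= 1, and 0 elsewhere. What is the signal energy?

Energy = integral of |x(t)|^2 dt over the signal duration
= 19^2 * 1 = 361 * 1 = 361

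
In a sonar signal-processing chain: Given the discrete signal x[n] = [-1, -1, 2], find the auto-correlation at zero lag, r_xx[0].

The auto-correlation at zero lag r_xx[0] equals the signal energy.
r_xx[0] = sum of x[n]^2 = (-1)^2 + (-1)^2 + 2^2
= 1 + 1 + 4 = 6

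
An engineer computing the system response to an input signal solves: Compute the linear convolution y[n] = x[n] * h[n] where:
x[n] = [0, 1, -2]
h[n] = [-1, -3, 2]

y[n] = sum_k x[k]*h[n-k]. Output length = len(x) + len(h) - 1 = 3 + 3 - 1 = 5.
y[0] = 0*-1 = 0
y[1] = 1*-1 + 0*-3 = -1
y[2] = -2*-1 + 1*-3 + 0*2 = -1
y[3] = -2*-3 + 1*2 = 8
y[4] = -2*2 = -4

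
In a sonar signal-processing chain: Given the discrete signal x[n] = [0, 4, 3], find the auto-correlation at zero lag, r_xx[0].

The auto-correlation at zero lag r_xx[0] equals the signal energy.
r_xx[0] = sum of x[n]^2 = 0^2 + 4^2 + 3^2
= 0 + 16 + 9 = 25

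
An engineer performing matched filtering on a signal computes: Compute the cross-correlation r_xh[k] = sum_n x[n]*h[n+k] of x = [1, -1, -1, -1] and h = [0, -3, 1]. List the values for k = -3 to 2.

Both sequences indexed from 0 and zero outside their support.
Lags with overlap: k = -3 to 2.
  r_xh[-3] = x[3]*h[0] = 0
  r_xh[-2] = x[2]*h[0] + x[3]*h[1] = 3
  r_xh[-1] = x[1]*h[0] + x[2]*h[1] + x[3]*h[2] = 2
  r_xh[0] = x[0]*h[0] + x[1]*h[1] + x[2]*h[2] = 2
  r_xh[1] = x[0]*h[1] + x[1]*h[2] = -4
  r_xh[2] = x[0]*h[2] = 1
r_xh = [0, 3, 2, 2, -4, 1] (for k = -3, ..., 2)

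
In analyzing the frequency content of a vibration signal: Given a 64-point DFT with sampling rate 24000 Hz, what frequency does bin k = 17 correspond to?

The frequency of DFT bin k is: f_k = k * f_s / N
f_17 = 17 * 24000 / 64 = 6375 Hz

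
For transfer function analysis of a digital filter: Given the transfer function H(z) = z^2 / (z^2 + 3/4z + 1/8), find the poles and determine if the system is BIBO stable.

Poles are roots of the denominator: z^2 + 3/4z + 1/8 = 0.
Quadratic formula: z = [-(3/4) +/- sqrt((3/4)^2 - 4*(1/8))] / 2
Discriminant = 9/16 - 1/2 = 1/16; sqrt = 1/4.
z = (-3/4 +/- 1/4) / 2 => z = -1/4 or z = -1/2.
|p1| = 1/4, |p2| = 1/2.
For BIBO stability, all poles must lie inside the unit circle (|p| < 1).
System is STABLE since both |p| < 1.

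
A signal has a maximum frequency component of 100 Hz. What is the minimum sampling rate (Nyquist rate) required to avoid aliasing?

By the Nyquist-Shannon sampling theorem,
the minimum sampling rate (Nyquist rate) must be at least 2 * f_max.
Nyquist rate = 2 * 100 Hz = 200 Hz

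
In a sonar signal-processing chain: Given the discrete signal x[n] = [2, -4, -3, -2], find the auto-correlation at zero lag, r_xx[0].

The auto-correlation at zero lag r_xx[0] equals the signal energy.
r_xx[0] = sum of x[n]^2 = 2^2 + (-4)^2 + (-3)^2 + (-2)^2
= 4 + 16 + 9 + 4 = 33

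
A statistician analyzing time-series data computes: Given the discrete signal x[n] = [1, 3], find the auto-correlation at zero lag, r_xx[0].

The auto-correlation at zero lag r_xx[0] equals the signal energy.
r_xx[0] = sum of x[n]^2 = 1^2 + 3^2
= 1 + 9 = 10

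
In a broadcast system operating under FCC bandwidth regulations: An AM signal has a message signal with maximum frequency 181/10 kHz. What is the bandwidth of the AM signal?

In AM (double-sideband), the bandwidth is twice the message frequency.
BW = 2 * f_m = 2 * 181/10 kHz = 181/5 kHz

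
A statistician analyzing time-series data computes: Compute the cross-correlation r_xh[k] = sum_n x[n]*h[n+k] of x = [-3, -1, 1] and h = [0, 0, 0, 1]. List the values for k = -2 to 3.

Both sequences indexed from 0 and zero outside their support.
Lags with overlap: k = -2 to 3.
  r_xh[-2] = x[2]*h[0] = 0
  r_xh[-1] = x[1]*h[0] + x[2]*h[1] = 0
  r_xh[0] = x[0]*h[0] + x[1]*h[1] + x[2]*h[2] = 0
  r_xh[1] = x[0]*h[1] + x[1]*h[2] + x[2]*h[3] = 1
  r_xh[2] = x[0]*h[2] + x[1]*h[3] = -1
  r_xh[3] = x[0]*h[3] = -3
r_xh = [0, 0, 0, 1, -1, -3] (for k = -2, ..., 3)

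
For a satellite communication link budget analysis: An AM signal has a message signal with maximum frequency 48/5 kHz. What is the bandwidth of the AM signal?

In AM (double-sideband), the bandwidth is twice the message frequency.
BW = 2 * f_m = 2 * 48/5 kHz = 96/5 kHz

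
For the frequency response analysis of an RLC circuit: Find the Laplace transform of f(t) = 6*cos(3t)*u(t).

Standard pair: cos(wt)*u(t) <-> s/(s^2+w^2)
With w = 3: L{6*cos(3t)*u(t)} = 6s/(s^2+9)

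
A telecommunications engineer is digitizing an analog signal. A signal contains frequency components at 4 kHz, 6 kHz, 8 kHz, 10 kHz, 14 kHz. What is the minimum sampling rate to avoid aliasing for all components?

The highest frequency component is f_max = 14 kHz.
Nyquist rate = 2 * f_max = 2 * 14 kHz = 28 kHz.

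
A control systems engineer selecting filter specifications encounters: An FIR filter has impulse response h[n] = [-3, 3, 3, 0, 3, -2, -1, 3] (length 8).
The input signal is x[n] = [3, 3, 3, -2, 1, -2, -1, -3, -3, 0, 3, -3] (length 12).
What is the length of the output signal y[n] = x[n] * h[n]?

For linear convolution, the output length is:
len(y) = len(x) + len(h) - 1 = 12 + 8 - 1 = 19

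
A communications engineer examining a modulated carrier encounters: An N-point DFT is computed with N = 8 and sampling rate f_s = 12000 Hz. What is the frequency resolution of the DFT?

DFT frequency resolution = f_s / N
= 12000 / 8 = 1500 Hz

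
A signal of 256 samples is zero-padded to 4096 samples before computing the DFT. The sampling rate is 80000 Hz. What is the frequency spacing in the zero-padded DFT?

Original DFT: N = 256, resolution = f_s/N = 80000/256 = 625/2 Hz
Zero-padded DFT: N = 4096, resolution = f_s/N = 80000/4096 = 625/32 Hz
Zero-padding interpolates the spectrum (finer frequency grid)
but does NOT improve the true spectral resolution (ability to resolve close frequencies).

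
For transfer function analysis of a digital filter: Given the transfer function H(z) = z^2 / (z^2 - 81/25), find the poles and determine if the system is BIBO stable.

Poles are roots of the denominator: z^2 - 81/25 = 0.
Quadratic formula: z = [-(0) +/- sqrt((0)^2 - 4*(-81/25))] / 2
Discriminant = 0 + 324/25 = 324/25; sqrt = 18/5.
z = (0 +/- 18/5) / 2 => z = 9/5 or z = -9/5.
|p1| = 9/5, |p2| = 9/5.
For BIBO stability, all poles must lie inside the unit circle (|p| < 1).
System is UNSTABLE since at least one |p| >= 1.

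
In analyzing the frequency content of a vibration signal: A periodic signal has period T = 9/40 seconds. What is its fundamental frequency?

The fundamental frequency is the reciprocal of the period.
f = 1/T = 1/(9/40) = 40/9 Hz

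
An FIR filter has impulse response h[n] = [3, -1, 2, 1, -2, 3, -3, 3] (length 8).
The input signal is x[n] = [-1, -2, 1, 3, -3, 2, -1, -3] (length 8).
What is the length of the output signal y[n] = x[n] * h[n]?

For linear convolution, the output length is:
len(y) = len(x) + len(h) - 1 = 8 + 8 - 1 = 15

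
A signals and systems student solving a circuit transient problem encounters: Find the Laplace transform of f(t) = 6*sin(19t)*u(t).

Standard pair: sin(wt)*u(t) <-> w/(s^2+w^2)
With w = 19: L{6*sin(19t)*u(t)} = 114/(s^2+361)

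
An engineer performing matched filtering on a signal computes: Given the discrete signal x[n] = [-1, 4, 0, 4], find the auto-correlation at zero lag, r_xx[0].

The auto-correlation at zero lag r_xx[0] equals the signal energy.
r_xx[0] = sum of x[n]^2 = (-1)^2 + 4^2 + 0^2 + 4^2
= 1 + 16 + 0 + 16 = 33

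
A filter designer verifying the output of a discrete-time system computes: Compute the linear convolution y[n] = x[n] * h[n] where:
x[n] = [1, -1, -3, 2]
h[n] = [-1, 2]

y[n] = sum_k x[k]*h[n-k]. Output length = len(x) + len(h) - 1 = 4 + 2 - 1 = 5.
y[0] = 1*-1 = -1
y[1] = -1*-1 + 1*2 = 3
y[2] = -3*-1 + -1*2 = 1
y[3] = 2*-1 + -3*2 = -8
y[4] = 2*2 = 4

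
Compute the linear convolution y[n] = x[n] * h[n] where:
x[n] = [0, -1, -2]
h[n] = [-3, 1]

y[n] = sum_k x[k]*h[n-k]. Output length = len(x) + len(h) - 1 = 3 + 2 - 1 = 4.
y[0] = 0*-3 = 0
y[1] = -1*-3 + 0*1 = 3
y[2] = -2*-3 + -1*1 = 5
y[3] = -2*1 = -2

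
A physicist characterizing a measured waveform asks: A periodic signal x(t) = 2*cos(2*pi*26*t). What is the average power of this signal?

Average power of A*cos(wt) is A^2/2.
P = 2^2 / 2 = 4/2 = 2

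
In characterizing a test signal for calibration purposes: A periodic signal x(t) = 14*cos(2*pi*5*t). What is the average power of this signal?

Average power of A*cos(wt) is A^2/2.
P = 14^2 / 2 = 196/2 = 98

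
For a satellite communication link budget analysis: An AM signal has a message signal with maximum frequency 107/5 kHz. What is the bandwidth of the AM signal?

In AM (double-sideband), the bandwidth is twice the message frequency.
BW = 2 * f_m = 2 * 107/5 kHz = 214/5 kHz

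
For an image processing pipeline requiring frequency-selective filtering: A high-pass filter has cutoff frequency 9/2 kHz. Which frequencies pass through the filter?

A high-pass filter passes all frequencies above the cutoff frequency 9/2 kHz and attenuates lower frequencies.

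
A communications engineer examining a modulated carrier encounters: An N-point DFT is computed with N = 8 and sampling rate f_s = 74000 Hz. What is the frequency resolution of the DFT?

DFT frequency resolution = f_s / N
= 74000 / 8 = 9250 Hz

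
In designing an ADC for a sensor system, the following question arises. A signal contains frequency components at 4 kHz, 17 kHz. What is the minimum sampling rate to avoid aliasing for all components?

The highest frequency component is f_max = 17 kHz.
Nyquist rate = 2 * f_max = 2 * 17 kHz = 34 kHz.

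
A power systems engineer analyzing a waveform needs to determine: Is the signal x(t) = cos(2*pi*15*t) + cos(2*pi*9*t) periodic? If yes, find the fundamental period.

f1 = 15 Hz, f2 = 9 Hz
Period T1 = 1/15, T2 = 1/9
Ratio T1/T2 = 9/15, which is rational.
The signal is periodic with fundamental period T = 1/GCD(15,9) = 1/3 s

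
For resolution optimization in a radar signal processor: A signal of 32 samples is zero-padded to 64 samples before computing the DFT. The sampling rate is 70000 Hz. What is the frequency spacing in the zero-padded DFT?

Original DFT: N = 32, resolution = f_s/N = 70000/32 = 4375/2 Hz
Zero-padded DFT: N = 64, resolution = f_s/N = 70000/64 = 4375/4 Hz
Zero-padding interpolates the spectrum (finer frequency grid)
but does NOT improve the true spectral resolution (ability to resolve close frequencies).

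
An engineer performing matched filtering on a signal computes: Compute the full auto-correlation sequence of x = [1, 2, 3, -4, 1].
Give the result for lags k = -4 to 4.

r_xx[k] = sum_m x[m]*x[m+k], indexed from 0, for k = -4 to 4:
  r_xx[-4] = x[4]*x[0] = 1
  r_xx[-3] = x[3]*x[0] + x[4]*x[1] = -2
  r_xx[-2] = x[2]*x[0] + x[3]*x[1] + x[4]*x[2] = -2
  r_xx[-1] = x[1]*x[0] + x[2]*x[1] + x[3]*x[2] + x[4]*x[3] = -8
  r_xx[0] = x[0]*x[0] + x[1]*x[1] + x[2]*x[2] + x[3]*x[3] + x[4]*x[4] = 31
  r_xx[1] = x[0]*x[1] + x[1]*x[2] + x[2]*x[3] + x[3]*x[4] = -8
  r_xx[2] = x[0]*x[2] + x[1]*x[3] + x[2]*x[4] = -2
  r_xx[3] = x[0]*x[3] + x[1]*x[4] = -2
  r_xx[4] = x[0]*x[4] = 1
r_xx = [1, -2, -2, -8, 31, -8, -2, -2, 1]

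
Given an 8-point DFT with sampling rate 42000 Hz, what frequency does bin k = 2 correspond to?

The frequency of DFT bin k is: f_k = k * f_s / N
f_2 = 2 * 42000 / 8 = 10500 Hz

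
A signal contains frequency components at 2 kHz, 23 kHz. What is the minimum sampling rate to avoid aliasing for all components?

The highest frequency component is f_max = 23 kHz.
Nyquist rate = 2 * f_max = 2 * 23 kHz = 46 kHz.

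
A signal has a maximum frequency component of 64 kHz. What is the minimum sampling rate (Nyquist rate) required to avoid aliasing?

By the Nyquist-Shannon sampling theorem,
the minimum sampling rate (Nyquist rate) must be at least 2 * f_max.
Nyquist rate = 2 * 64 kHz = 128 kHz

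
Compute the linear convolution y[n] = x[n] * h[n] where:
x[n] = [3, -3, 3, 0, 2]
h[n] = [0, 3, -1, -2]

y[n] = sum_k x[k]*h[n-k]. Output length = len(x) + len(h) - 1 = 5 + 4 - 1 = 8.
y[0] = 3*0 = 0
y[1] = -3*0 + 3*3 = 9
y[2] = 3*0 + -3*3 + 3*-1 = -12
y[3] = 0*0 + 3*3 + -3*-1 + 3*-2 = 6
y[4] = 2*0 + 0*3 + 3*-1 + -3*-2 = 3
y[5] = 2*3 + 0*-1 + 3*-2 = 0
y[6] = 2*-1 + 0*-2 = -2
y[7] = 2*-2 = -4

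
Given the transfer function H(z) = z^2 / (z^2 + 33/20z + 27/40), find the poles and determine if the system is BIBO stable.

Poles are roots of the denominator: z^2 + 33/20z + 27/40 = 0.
Quadratic formula: z = [-(33/20) +/- sqrt((33/20)^2 - 4*(27/40))] / 2
Discriminant = 1089/400 - 27/10 = 9/400; sqrt = 3/20.
z = (-33/20 +/- 3/20) / 2 => z = -3/4 or z = -9/10.
|p1| = 9/10, |p2| = 3/4.
For BIBO stability, all poles must lie inside the unit circle (|p| < 1).
System is STABLE since both |p| < 1.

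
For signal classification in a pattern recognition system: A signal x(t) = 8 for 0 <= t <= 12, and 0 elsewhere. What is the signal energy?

Energy = integral of |x(t)|^2 dt over the signal duration
= 8^2 * 12 = 64 * 12 = 768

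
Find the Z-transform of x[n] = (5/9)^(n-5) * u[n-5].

Time-shifting property: if X(z) = Z{x[n]}, then Z{x[n-d]} = z^(-d) * X(z)
X(z) = z/(z - 5/9) for x[n] = (5/9)^n * u[n]
Z{x[n-5]} = z^(-5) * z/(z - 5/9) = z^(-4)/(z - 5/9)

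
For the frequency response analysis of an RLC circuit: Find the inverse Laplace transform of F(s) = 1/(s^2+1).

Standard pair: w/(s^2+w^2) <-> sin(wt)*u(t)
Recognize w^2 = 1, so w = 1; numerator 1 = 1*1.
f(t) = sin(t)*u(t)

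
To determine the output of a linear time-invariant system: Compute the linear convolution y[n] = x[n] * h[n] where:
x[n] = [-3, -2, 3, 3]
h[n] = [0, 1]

y[n] = sum_k x[k]*h[n-k]. Output length = len(x) + len(h) - 1 = 4 + 2 - 1 = 5.
y[0] = -3*0 = 0
y[1] = -2*0 + -3*1 = -3
y[2] = 3*0 + -2*1 = -2
y[3] = 3*0 + 3*1 = 3
y[4] = 3*1 = 3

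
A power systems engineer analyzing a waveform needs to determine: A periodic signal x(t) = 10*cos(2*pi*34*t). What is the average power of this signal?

Average power of A*cos(wt) is A^2/2.
P = 10^2 / 2 = 100/2 = 50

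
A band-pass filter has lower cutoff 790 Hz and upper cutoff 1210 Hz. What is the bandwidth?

Bandwidth = f_high - f_low
= 1210 Hz - 790 Hz = 420 Hz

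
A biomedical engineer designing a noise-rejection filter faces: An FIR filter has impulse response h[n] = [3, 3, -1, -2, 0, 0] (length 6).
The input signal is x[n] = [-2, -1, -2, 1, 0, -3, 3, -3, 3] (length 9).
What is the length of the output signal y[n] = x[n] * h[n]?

For linear convolution, the output length is:
len(y) = len(x) + len(h) - 1 = 9 + 6 - 1 = 14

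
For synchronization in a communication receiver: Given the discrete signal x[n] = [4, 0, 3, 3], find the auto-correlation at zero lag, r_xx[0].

The auto-correlation at zero lag r_xx[0] equals the signal energy.
r_xx[0] = sum of x[n]^2 = 4^2 + 0^2 + 3^2 + 3^2
= 16 + 0 + 9 + 9 = 34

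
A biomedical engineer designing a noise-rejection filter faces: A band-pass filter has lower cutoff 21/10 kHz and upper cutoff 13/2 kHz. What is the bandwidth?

Bandwidth = f_high - f_low
= 13/2 kHz - 21/10 kHz = 22/5 kHz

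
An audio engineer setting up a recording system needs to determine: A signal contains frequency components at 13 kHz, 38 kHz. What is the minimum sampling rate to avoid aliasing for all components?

The highest frequency component is f_max = 38 kHz.
Nyquist rate = 2 * f_max = 2 * 38 kHz = 76 kHz.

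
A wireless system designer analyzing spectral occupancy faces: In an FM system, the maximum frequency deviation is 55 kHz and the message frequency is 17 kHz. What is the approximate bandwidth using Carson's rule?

Carson's rule: BW = 2*(delta_f + f_m)
= 2*(55 + 17) kHz = 144 kHz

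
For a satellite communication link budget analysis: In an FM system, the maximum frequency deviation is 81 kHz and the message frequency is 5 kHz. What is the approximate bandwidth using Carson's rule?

Carson's rule: BW = 2*(delta_f + f_m)
= 2*(81 + 5) kHz = 172 kHz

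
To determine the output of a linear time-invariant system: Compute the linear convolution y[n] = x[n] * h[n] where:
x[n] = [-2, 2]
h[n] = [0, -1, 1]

y[n] = sum_k x[k]*h[n-k]. Output length = len(x) + len(h) - 1 = 2 + 3 - 1 = 4.
y[0] = -2*0 = 0
y[1] = 2*0 + -2*-1 = 2
y[2] = 2*-1 + -2*1 = -4
y[3] = 2*1 = 2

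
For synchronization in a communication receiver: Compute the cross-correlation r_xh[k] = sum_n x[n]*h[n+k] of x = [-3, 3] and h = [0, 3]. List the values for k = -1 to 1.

Both sequences indexed from 0 and zero outside their support.
Lags with overlap: k = -1 to 1.
  r_xh[-1] = x[1]*h[0] = 0
  r_xh[0] = x[0]*h[0] + x[1]*h[1] = 9
  r_xh[1] = x[0]*h[1] = -9
r_xh = [0, 9, -9] (for k = -1, ..., 1)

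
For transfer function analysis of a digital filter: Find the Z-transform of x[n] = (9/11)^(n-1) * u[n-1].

Time-shifting property: if X(z) = Z{x[n]}, then Z{x[n-d]} = z^(-d) * X(z)
X(z) = z/(z - 9/11) for x[n] = (9/11)^n * u[n]
Z{x[n-1]} = z^(-1) * z/(z - 9/11) = 1/(z - 9/11)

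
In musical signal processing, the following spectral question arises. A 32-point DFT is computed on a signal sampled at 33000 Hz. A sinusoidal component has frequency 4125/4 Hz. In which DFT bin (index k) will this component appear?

DFT frequency resolution = f_s/N = 33000/32 = 4125/4 Hz
Bin index k = f_signal / resolution = 4125/4 / 4125/4 = 1
The signal frequency 4125/4 Hz falls in DFT bin k = 1.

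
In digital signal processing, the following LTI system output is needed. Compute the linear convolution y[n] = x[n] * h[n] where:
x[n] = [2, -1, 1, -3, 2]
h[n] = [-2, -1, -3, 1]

y[n] = sum_k x[k]*h[n-k]. Output length = len(x) + len(h) - 1 = 5 + 4 - 1 = 8.
y[0] = 2*-2 = -4
y[1] = -1*-2 + 2*-1 = 0
y[2] = 1*-2 + -1*-1 + 2*-3 = -7
y[3] = -3*-2 + 1*-1 + -1*-3 + 2*1 = 10
y[4] = 2*-2 + -3*-1 + 1*-3 + -1*1 = -5
y[5] = 2*-1 + -3*-3 + 1*1 = 8
y[6] = 2*-3 + -3*1 = -9
y[7] = 2*1 = 2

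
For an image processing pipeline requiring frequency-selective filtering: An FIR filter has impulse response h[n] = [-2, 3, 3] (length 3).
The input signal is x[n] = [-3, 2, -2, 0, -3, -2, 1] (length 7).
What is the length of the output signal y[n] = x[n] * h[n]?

For linear convolution, the output length is:
len(y) = len(x) + len(h) - 1 = 7 + 3 - 1 = 9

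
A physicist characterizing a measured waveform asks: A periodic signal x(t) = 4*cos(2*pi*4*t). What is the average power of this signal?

Average power of A*cos(wt) is A^2/2.
P = 4^2 / 2 = 16/2 = 8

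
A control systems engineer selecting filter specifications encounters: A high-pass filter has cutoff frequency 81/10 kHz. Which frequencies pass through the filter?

A high-pass filter passes all frequencies above the cutoff frequency 81/10 kHz and attenuates lower frequencies.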